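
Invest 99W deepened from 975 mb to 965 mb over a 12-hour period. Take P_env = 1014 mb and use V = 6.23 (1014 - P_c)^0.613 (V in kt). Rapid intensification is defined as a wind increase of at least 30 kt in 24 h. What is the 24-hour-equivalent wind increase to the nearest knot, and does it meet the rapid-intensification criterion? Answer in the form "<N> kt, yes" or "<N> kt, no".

18 kt, no

V₁: ΔP = 39, V ≈ 6.23 × 39^0.613 ≈ 58.86 kt.
V₂: ΔP = 49, V ≈ 6.23 × 49^0.613 ≈ 67.70 kt.
ΔV over 12 h = 8.84 kt → 24 h equivalent = 8.84 × 24/12 ≈ 17.68 kt.
18 kt < 30 kt ⇒ not rapid intensification.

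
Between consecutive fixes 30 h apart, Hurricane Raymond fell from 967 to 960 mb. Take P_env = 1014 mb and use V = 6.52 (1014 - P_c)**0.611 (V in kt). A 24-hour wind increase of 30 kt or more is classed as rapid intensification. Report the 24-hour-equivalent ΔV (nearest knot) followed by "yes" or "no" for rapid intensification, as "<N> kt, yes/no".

5 kt, no

V₁: ΔP = 47, V ≈ 6.52 × 47^0.611 ≈ 68.53 kt.
V₂: ΔP = 54, V ≈ 6.52 × 54^0.611 ≈ 74.60 kt.
ΔV over 30 h = 6.07 kt → 24 h equivalent = 6.07 × 24/30 ≈ 4.86 kt.
5 kt < 30 kt ⇒ not rapid intensification.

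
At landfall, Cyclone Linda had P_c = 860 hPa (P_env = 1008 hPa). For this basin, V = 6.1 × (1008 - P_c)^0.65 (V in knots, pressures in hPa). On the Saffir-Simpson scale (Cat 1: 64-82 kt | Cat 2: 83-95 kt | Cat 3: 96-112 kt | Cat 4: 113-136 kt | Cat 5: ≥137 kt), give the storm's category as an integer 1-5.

5

ΔP = 1008 − 860 = 148 hPa.
V ≈ 6.1 × 148^0.65 = 6.1 × 25.74 ≈ 157 kt.
157 kt falls in the Category 5 band.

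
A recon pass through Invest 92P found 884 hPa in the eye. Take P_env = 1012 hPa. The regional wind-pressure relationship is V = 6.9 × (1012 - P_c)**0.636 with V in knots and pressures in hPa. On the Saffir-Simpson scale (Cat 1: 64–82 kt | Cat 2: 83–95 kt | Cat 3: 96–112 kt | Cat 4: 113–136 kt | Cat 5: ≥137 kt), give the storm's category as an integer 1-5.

ΔP = 1012 − 884 = 128 hPa.
V ≈ 6.9 × 128^0.636 = 6.9 × 21.89 ≈ 151 kt.
151 kt falls in the Category 5 band.

5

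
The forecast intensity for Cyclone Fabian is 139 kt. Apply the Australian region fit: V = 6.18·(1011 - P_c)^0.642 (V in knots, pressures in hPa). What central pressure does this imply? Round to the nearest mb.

ΔP = (V / 6.18)^(1/0.642) = (139/6.18)^1.558.
139/6.18 = 22.492; 22.492^1.558 ≈ 127.63 mb.
P_c = 1011 − 127.63 = 883.37 ≈ 883 mb.

883 mb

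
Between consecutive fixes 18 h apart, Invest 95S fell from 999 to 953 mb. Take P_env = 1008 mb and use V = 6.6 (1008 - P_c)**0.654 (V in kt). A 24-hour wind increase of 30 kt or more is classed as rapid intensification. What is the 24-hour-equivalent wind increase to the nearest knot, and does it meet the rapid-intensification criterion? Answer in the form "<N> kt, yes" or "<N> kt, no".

84 kt, yes

V₁: ΔP = 9, V ≈ 6.6 × 9^0.654 ≈ 27.77 kt.
V₂: ΔP = 55, V ≈ 6.6 × 55^0.654 ≈ 90.73 kt.
ΔV over 18 h = 62.96 kt → 24 h equivalent = 62.96 × 24/18 ≈ 83.95 kt.
84 kt ≥ 30 kt ⇒ rapid intensification.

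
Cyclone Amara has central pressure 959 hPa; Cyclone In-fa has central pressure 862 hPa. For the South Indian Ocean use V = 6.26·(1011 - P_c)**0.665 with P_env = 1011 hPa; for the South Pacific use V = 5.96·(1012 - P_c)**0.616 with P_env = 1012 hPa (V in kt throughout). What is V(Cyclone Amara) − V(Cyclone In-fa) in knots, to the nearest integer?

Cyclone Amara: ΔP = 52; V ≈ 6.26 × 52^0.665 ≈ 86.64 kt.
Cyclone In-fa: ΔP = 150; V ≈ 5.96 × 150^0.616 ≈ 130.53 kt.
Difference ≈ 86.64 − 130.53 = -43.89 → -44 kt.

-44 kt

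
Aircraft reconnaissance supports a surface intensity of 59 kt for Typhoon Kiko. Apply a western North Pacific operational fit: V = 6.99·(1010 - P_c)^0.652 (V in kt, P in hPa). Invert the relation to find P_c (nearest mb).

984 mb

ΔP = (V / 6.99)^(1/0.652) = (59/6.99)^1.534.
59/6.99 = 8.441; 8.441^1.534 ≈ 26.35 mb.
P_c = 1010 − 26.35 = 983.65 ≈ 984 mb.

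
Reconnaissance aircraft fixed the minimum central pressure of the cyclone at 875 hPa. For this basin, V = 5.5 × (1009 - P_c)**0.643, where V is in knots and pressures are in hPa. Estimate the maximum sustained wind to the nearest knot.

128 kt

ΔP = 1009 − 875 = 134 hPa.
134^0.643 ≈ 23.320.
V ≈ 5.5 × 23.320 ≈ 128.3 kt.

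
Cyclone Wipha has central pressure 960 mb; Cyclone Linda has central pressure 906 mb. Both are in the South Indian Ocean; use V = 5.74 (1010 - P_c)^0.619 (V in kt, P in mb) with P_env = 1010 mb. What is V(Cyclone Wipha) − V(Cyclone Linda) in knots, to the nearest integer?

-37 kt

Cyclone Wipha: ΔP = 50; V ≈ 5.74 × 50^0.619 ≈ 64.65 kt.
Cyclone Linda: ΔP = 104; V ≈ 5.74 × 104^0.619 ≈ 101.73 kt.
Difference ≈ 64.65 − 101.73 = -37.08 → -37 kt.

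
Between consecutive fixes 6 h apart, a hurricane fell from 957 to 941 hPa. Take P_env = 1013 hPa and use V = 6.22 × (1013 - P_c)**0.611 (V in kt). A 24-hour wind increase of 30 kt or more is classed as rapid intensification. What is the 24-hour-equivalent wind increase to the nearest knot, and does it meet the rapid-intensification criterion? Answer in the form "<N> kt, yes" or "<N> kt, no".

48 kt, yes

V₁: ΔP = 56, V ≈ 6.22 × 56^0.611 ≈ 72.77 kt.
V₂: ΔP = 72, V ≈ 6.22 × 72^0.611 ≈ 84.84 kt.
ΔV over 6 h = 12.07 kt → 24 h equivalent = 12.07 × 24/6 ≈ 48.28 kt.
48 kt ≥ 30 kt ⇒ rapid intensification.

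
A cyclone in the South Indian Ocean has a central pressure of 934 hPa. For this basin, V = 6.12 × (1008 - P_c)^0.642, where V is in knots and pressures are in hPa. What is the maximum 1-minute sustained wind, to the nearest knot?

ΔP = 1008 − 934 = 74 hPa.
74^0.642 ≈ 15.851.
V ≈ 6.12 × 15.851 ≈ 97.0 kt.

97 kt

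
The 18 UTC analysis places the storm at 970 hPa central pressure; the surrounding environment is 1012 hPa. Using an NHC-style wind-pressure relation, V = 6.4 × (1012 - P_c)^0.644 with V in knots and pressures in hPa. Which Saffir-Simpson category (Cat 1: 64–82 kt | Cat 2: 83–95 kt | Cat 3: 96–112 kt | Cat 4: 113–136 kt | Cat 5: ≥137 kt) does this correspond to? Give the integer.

1

ΔP = 1012 − 970 = 42 hPa.
V ≈ 6.4 × 42^0.644 = 6.4 × 11.10 ≈ 71 kt.
71 kt falls in the Category 1 band.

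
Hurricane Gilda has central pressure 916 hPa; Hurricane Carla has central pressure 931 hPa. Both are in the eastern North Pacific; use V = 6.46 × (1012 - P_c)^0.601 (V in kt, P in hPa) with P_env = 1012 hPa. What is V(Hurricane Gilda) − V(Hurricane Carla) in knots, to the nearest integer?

10 kt

Hurricane Gilda: ΔP = 96; V ≈ 6.46 × 96^0.601 ≈ 100.36 kt.
Hurricane Carla: ΔP = 81; V ≈ 6.46 × 81^0.601 ≈ 90.62 kt.
Difference ≈ 100.36 − 90.62 = 9.74 → 10 kt.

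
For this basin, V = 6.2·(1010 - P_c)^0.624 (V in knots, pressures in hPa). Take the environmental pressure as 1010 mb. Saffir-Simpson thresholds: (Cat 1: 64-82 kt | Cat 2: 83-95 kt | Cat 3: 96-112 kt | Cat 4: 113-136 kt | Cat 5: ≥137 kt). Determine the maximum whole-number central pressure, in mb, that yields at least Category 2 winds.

946 mb

Category 2 begins at V = 83 kt.
Required ΔP = (83/6.2)^(1/0.624) = 13.387^1.603 ≈ 63.91 mb.
P_c ≤ 1010 − 63.91 = 946.09, so the highest integer P_c is 946 mb.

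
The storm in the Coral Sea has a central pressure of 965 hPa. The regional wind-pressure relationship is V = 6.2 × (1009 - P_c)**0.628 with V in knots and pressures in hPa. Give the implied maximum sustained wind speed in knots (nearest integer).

67 kt

ΔP = 1009 − 965 = 44 hPa.
44^0.628 ≈ 10.767.
V ≈ 6.2 × 10.767 ≈ 66.8 kt.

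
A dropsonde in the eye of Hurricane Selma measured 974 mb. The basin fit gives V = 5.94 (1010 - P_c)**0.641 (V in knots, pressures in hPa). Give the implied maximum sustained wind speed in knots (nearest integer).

59 kt

ΔP = 1010 − 974 = 36 mb.
36^0.641 ≈ 9.945.
V ≈ 5.94 × 9.945 ≈ 59.1 kt.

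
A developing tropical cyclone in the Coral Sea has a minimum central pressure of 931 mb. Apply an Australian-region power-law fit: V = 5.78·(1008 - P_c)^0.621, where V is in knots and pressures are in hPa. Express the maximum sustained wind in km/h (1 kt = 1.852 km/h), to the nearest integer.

ΔP = 1008 − 931 = 77 mb.
V ≈ 5.78 × 77^0.621 = 5.78 × 14.843 ≈ 85.790 kt.
85.790 × 1.852 ≈ 158.88 km/h → 159 km/h.

159 km/h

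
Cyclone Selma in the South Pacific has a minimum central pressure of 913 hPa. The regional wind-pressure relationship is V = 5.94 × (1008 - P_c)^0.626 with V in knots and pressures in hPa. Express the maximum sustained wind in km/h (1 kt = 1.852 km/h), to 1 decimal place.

190.3 km/h

ΔP = 1008 − 913 = 95 hPa.
V ≈ 5.94 × 95^0.626 = 5.94 × 17.300 ≈ 102.764 kt.
102.764 × 1.852 ≈ 190.32 km/h → 190.3 km/h.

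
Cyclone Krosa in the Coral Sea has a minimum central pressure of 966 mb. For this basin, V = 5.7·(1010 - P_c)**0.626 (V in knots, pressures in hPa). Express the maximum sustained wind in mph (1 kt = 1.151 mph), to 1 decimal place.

70.1 mph

ΔP = 1010 − 966 = 44 mb.
V ≈ 5.7 × 44^0.626 = 5.7 × 10.686 ≈ 60.908 kt.
60.908 × 1.151 ≈ 70.11 mph → 70.1 mph.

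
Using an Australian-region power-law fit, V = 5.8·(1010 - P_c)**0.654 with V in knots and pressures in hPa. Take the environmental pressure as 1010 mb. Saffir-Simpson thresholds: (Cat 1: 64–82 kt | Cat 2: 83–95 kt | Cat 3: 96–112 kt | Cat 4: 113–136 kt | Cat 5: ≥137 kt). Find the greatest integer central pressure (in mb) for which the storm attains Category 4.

Category 4 begins at V = 113 kt.
Required ΔP = (113/5.8)^(1/0.654) = 19.483^1.529 ≈ 93.74 mb.
P_c ≤ 1010 − 93.74 = 916.26, so the highest integer P_c is 916 mb.

916 mb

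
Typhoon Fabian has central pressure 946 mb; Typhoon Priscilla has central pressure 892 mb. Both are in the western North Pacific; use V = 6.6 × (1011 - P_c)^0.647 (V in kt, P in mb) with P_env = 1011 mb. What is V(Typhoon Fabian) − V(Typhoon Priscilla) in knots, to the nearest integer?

-47 kt

Typhoon Fabian: ΔP = 65; V ≈ 6.6 × 65^0.647 ≈ 98.29 kt.
Typhoon Priscilla: ΔP = 119; V ≈ 6.6 × 119^0.647 ≈ 145.35 kt.
Difference ≈ 98.29 − 145.35 = -47.06 → -47 kt.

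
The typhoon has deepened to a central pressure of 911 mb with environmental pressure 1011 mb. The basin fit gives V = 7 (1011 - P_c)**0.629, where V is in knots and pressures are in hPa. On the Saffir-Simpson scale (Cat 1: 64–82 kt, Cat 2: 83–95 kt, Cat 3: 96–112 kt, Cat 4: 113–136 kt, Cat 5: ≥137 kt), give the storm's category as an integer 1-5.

4

ΔP = 1011 − 911 = 100 mb.
V ≈ 7 × 100^0.629 = 7 × 18.11 ≈ 127 kt.
127 kt falls in the Category 4 band.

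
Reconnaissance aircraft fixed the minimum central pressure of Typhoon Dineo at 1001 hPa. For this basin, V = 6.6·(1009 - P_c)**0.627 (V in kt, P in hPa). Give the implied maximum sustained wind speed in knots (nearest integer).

ΔP = 1009 − 1001 = 8 hPa.
8^0.627 ≈ 3.683.
V ≈ 6.6 × 3.683 ≈ 24.3 kt.

24 kt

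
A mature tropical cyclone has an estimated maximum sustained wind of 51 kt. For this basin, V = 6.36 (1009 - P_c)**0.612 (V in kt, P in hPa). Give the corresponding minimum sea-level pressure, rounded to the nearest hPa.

ΔP = (V / 6.36)^(1/0.612) = (51/6.36)^1.634.
51/6.36 = 8.019; 8.019^1.634 ≈ 30.01 hPa.
P_c = 1009 − 30.01 = 978.99 ≈ 979 hPa.

979 hPa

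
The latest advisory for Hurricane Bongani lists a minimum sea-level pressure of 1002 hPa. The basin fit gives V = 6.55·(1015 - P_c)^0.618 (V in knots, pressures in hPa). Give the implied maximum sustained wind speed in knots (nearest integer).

ΔP = 1015 − 1002 = 13 hPa.
13^0.618 ≈ 4.880.
V ≈ 6.55 × 4.880 ≈ 32.0 kt.

32 kt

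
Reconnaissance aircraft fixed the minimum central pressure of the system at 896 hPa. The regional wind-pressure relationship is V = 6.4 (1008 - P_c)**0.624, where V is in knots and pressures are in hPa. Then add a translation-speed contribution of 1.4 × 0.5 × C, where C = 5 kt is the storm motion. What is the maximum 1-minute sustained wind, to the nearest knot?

125 kt

ΔP = 1008 − 896 = 112 hPa.
112^0.624 ≈ 18.998.
V ≈ 6.4 × 18.998 ≈ 121.6 kt.
Translation term: 1.4 × 0.5 × 5 = 3.5 kt.
Corrected V ≈ 125.1 kt → 125 kt.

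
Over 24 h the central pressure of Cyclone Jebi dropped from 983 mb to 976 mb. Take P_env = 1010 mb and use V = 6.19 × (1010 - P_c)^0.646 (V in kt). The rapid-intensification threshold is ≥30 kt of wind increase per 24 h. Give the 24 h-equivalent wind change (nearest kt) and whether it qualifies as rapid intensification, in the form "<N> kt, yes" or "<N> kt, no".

V₁: ΔP = 27, V ≈ 6.19 × 27^0.646 ≈ 52.04 kt.
V₂: ΔP = 34, V ≈ 6.19 × 34^0.646 ≈ 60.40 kt.
ΔV over 24 h = 8.36 kt → 24 h equivalent = 8.36 × 24/24 ≈ 8.36 kt.
8 kt < 30 kt ⇒ not rapid intensification.

8 kt, no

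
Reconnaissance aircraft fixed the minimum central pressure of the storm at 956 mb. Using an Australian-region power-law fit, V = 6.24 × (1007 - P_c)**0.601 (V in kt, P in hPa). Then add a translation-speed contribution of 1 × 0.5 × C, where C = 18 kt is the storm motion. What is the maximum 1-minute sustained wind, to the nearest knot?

ΔP = 1007 − 956 = 51 mb.
51^0.601 ≈ 10.623.
V ≈ 6.24 × 10.623 ≈ 66.3 kt.
Translation term: 1 × 0.5 × 18 = 9 kt.
Corrected V ≈ 75.3 kt → 75 kt.

75 kt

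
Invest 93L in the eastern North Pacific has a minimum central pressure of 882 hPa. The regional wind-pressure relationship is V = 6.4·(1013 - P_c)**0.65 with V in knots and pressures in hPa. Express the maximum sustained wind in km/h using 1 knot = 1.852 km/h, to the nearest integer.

282 km/h

ΔP = 1013 − 882 = 131 hPa.
V ≈ 6.4 × 131^0.65 = 6.4 × 23.781 ≈ 152.197 kt.
152.197 × 1.852 ≈ 281.87 km/h → 282 km/h.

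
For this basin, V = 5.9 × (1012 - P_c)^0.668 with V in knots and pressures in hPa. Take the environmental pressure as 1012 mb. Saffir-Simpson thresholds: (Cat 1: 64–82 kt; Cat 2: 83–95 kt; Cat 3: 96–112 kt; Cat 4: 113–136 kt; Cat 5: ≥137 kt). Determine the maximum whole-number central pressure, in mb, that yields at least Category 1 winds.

Category 1 begins at V = 64 kt.
Required ΔP = (64/5.9)^(1/0.668) = 10.847^1.497 ≈ 35.47 mb.
P_c ≤ 1012 − 35.47 = 976.53, so the highest integer P_c is 976 mb.

976 mb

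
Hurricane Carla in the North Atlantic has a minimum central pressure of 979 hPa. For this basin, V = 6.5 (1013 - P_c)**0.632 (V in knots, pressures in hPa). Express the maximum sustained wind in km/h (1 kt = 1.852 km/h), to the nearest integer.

112 km/h

ΔP = 1013 − 979 = 34 hPa.
V ≈ 6.5 × 34^0.632 = 6.5 × 9.287 ≈ 60.368 kt.
60.368 × 1.852 ≈ 111.80 km/h → 112 km/h.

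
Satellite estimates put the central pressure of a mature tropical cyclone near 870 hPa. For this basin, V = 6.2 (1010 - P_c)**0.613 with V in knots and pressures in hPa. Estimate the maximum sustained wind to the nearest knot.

128 kt

ΔP = 1010 − 870 = 140 hPa.
140^0.613 ≈ 20.681.
V ≈ 6.2 × 20.681 ≈ 128.2 kt.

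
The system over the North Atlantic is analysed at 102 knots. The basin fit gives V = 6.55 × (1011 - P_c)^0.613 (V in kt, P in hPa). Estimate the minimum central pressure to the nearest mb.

923 mb

ΔP = (V / 6.55)^(1/0.613) = (102/6.55)^1.631.
102/6.55 = 15.573; 15.573^1.631 ≈ 88.13 mb.
P_c = 1011 − 88.13 = 922.87 ≈ 923 mb.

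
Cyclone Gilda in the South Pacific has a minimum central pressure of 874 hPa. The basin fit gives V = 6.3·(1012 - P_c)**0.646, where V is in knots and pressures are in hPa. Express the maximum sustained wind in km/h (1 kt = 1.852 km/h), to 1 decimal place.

ΔP = 1012 − 874 = 138 hPa.
V ≈ 6.3 × 138^0.646 = 6.3 × 24.119 ≈ 151.951 kt.
151.951 × 1.852 ≈ 281.41 km/h → 281.4 km/h.

281.4 km/h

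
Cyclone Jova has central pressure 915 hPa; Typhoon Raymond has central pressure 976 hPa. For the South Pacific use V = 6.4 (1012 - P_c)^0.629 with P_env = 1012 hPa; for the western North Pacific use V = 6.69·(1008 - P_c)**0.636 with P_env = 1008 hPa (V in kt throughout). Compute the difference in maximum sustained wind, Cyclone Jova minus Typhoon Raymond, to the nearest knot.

Cyclone Jova: ΔP = 97; V ≈ 6.4 × 97^0.629 ≈ 113.73 kt.
Typhoon Raymond: ΔP = 32; V ≈ 6.69 × 32^0.636 ≈ 60.63 kt.
Difference ≈ 113.73 − 60.63 = 53.10 → 53 kt.

53 kt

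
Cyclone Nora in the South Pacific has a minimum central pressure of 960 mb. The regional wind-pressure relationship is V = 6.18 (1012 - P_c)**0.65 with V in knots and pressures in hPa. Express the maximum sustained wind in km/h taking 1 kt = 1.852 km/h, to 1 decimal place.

ΔP = 1012 − 960 = 52 mb.
V ≈ 6.18 × 52^0.65 = 6.18 × 13.044 ≈ 80.610 kt.
80.610 × 1.852 ≈ 149.29 km/h → 149.3 km/h.

149.3 km/h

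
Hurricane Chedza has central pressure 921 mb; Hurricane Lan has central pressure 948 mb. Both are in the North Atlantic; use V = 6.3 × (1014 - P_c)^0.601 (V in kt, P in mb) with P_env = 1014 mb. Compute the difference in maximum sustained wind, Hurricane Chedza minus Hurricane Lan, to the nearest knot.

Hurricane Chedza: ΔP = 93; V ≈ 6.3 × 93^0.601 ≈ 96.03 kt.
Hurricane Lan: ΔP = 66; V ≈ 6.3 × 66^0.601 ≈ 78.14 kt.
Difference ≈ 96.03 − 78.14 = 17.89 → 18 kt.

18 kt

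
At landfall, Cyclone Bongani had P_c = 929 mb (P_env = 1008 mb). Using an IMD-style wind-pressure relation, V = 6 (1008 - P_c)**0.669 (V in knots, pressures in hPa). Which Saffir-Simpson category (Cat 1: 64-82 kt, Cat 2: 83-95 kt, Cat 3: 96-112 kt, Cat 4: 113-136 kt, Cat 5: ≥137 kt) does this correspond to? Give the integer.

ΔP = 1008 − 929 = 79 mb.
V ≈ 6 × 79^0.669 = 6 × 18.60 ≈ 112 kt.
112 kt falls in the Category 3 band.

3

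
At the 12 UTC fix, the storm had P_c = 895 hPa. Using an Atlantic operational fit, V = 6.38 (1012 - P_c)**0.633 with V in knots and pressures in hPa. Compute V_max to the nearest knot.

130 kt

ΔP = 1012 − 895 = 117 hPa.
117^0.633 ≈ 20.378.
V ≈ 6.38 × 20.378 ≈ 130.0 kt.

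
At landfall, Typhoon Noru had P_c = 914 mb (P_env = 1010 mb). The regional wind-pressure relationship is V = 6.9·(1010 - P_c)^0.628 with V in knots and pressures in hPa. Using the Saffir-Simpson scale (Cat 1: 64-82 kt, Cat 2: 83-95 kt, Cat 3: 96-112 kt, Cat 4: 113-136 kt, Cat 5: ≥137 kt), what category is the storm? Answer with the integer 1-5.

ΔP = 1010 − 914 = 96 mb.
V ≈ 6.9 × 96^0.628 = 6.9 × 17.57 ≈ 121 kt.
121 kt falls in the Category 4 band.

4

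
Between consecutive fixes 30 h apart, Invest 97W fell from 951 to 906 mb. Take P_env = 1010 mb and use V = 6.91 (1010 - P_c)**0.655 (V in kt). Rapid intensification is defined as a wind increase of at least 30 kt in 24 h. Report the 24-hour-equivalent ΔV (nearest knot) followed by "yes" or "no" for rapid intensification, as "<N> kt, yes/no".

36 kt, yes

V₁: ΔP = 59, V ≈ 6.91 × 59^0.655 ≈ 99.86 kt.
V₂: ΔP = 104, V ≈ 6.91 × 104^0.655 ≈ 144.76 kt.
ΔV over 30 h = 44.90 kt → 24 h equivalent = 44.90 × 24/30 ≈ 35.92 kt.
36 kt ≥ 30 kt ⇒ rapid intensification.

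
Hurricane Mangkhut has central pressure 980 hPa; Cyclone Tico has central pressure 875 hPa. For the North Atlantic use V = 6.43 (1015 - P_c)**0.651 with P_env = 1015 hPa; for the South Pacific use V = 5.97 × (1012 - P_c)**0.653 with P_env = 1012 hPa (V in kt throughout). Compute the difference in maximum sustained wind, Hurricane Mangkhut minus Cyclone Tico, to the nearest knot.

-83 kt

Hurricane Mangkhut: ΔP = 35; V ≈ 6.43 × 35^0.651 ≈ 65.07 kt.
Cyclone Tico: ΔP = 137; V ≈ 5.97 × 137^0.653 ≈ 148.34 kt.
Difference ≈ 65.07 − 148.34 = -83.27 → -83 kt.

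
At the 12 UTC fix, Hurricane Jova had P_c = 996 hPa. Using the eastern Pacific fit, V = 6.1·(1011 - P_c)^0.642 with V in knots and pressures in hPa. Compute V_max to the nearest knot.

35 kt

ΔP = 1011 − 996 = 15 hPa.
15^0.642 ≈ 5.689.
V ≈ 6.1 × 5.689 ≈ 34.7 kt.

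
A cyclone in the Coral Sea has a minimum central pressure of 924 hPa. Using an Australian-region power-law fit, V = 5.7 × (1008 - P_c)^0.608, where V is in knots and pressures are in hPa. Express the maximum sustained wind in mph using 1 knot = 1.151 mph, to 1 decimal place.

ΔP = 1008 − 924 = 84 hPa.
V ≈ 5.7 × 84^0.608 = 5.7 × 14.790 ≈ 84.302 kt.
84.302 × 1.151 ≈ 97.03 mph → 97.0 mph.

97.0 mph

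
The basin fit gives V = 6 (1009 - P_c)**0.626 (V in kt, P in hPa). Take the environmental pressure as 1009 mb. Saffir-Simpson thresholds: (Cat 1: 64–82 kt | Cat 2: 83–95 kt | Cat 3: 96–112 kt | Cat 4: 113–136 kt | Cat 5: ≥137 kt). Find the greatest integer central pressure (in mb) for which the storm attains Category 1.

Category 1 begins at V = 64 kt.
Required ΔP = (64/6)^(1/0.626) = 10.667^1.597 ≈ 43.88 mb.
P_c ≤ 1009 − 43.88 = 965.12, so the highest integer P_c is 965 mb.

965 mb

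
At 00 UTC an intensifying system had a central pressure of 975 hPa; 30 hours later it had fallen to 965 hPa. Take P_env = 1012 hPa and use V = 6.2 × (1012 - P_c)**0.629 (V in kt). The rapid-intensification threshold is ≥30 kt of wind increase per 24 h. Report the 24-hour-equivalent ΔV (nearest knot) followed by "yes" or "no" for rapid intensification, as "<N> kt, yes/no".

V₁: ΔP = 37, V ≈ 6.2 × 37^0.629 ≈ 60.09 kt.
V₂: ΔP = 47, V ≈ 6.2 × 47^0.629 ≈ 69.85 kt.
ΔV over 30 h = 9.76 kt → 24 h equivalent = 9.76 × 24/30 ≈ 7.81 kt.
8 kt < 30 kt ⇒ not rapid intensification.

8 kt, no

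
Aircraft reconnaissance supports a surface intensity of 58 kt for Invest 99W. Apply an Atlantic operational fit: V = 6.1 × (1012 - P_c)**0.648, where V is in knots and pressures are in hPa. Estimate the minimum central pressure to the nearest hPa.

ΔP = (V / 6.1)^(1/0.648) = (58/6.1)^1.543.
58/6.1 = 9.508; 9.508^1.543 ≈ 32.32 hPa.
P_c = 1012 − 32.32 = 979.68 ≈ 980 hPa.

980 hPa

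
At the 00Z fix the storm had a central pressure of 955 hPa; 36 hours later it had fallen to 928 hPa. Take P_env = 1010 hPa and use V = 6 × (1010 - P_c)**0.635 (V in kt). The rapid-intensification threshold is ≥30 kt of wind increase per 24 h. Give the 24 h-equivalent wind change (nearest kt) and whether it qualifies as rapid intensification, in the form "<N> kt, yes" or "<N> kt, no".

15 kt, no

V₁: ΔP = 55, V ≈ 6 × 55^0.635 ≈ 76.43 kt.
V₂: ΔP = 82, V ≈ 6 × 82^0.635 ≈ 98.50 kt.
ΔV over 36 h = 22.07 kt → 24 h equivalent = 22.07 × 24/36 ≈ 14.71 kt.
15 kt < 30 kt ⇒ not rapid intensification.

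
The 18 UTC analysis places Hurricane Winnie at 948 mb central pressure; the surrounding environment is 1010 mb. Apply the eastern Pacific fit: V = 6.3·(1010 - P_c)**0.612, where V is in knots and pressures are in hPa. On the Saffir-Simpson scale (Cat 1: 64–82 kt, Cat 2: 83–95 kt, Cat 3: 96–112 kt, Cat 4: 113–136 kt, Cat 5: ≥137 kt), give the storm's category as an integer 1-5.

1

ΔP = 1010 − 948 = 62 mb.
V ≈ 6.3 × 62^0.612 = 6.3 × 12.50 ≈ 79 kt.
79 kt falls in the Category 1 band.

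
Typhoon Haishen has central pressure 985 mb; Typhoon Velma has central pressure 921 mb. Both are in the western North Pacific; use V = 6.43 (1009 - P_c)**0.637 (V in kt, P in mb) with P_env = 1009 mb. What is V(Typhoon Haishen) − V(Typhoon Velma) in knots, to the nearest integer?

-63 kt

Typhoon Haishen: ΔP = 24; V ≈ 6.43 × 24^0.637 ≈ 48.69 kt.
Typhoon Velma: ΔP = 88; V ≈ 6.43 × 88^0.637 ≈ 111.39 kt.
Difference ≈ 48.69 − 111.39 = -62.70 → -63 kt.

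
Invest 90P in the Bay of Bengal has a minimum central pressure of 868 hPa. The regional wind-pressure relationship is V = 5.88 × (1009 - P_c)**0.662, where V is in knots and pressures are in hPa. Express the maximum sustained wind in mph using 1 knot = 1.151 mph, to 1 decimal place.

ΔP = 1009 − 868 = 141 hPa.
V ≈ 5.88 × 141^0.662 = 5.88 × 26.472 ≈ 155.654 kt.
155.654 × 1.151 ≈ 179.16 mph → 179.2 mph.

179.2 mph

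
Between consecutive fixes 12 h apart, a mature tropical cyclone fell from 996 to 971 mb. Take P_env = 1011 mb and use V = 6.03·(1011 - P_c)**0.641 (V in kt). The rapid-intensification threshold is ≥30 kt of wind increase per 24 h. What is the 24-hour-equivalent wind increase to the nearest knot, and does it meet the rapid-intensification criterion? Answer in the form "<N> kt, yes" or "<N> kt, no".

60 kt, yes

V₁: ΔP = 15, V ≈ 6.03 × 15^0.641 ≈ 34.21 kt.
V₂: ΔP = 40, V ≈ 6.03 × 40^0.641 ≈ 64.16 kt.
ΔV over 12 h = 29.95 kt → 24 h equivalent = 29.95 × 24/12 ≈ 59.90 kt.
60 kt ≥ 30 kt ⇒ rapid intensification.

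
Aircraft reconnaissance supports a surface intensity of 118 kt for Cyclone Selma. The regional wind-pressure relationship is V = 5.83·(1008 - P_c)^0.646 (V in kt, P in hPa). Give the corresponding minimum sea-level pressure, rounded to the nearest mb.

ΔP = (V / 5.83)^(1/0.646) = (118/5.83)^1.548.
118/5.83 = 20.240; 20.240^1.548 ≈ 105.20 mb.
P_c = 1008 − 105.20 = 902.80 ≈ 903 mb.

903 mb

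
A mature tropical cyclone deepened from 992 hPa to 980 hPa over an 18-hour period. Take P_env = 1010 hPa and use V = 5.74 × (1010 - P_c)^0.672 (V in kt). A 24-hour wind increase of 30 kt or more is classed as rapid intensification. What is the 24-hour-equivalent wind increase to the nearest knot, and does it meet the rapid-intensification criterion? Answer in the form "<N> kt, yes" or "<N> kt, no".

V₁: ΔP = 18, V ≈ 5.74 × 18^0.672 ≈ 40.04 kt.
V₂: ΔP = 30, V ≈ 5.74 × 30^0.672 ≈ 56.43 kt.
ΔV over 18 h = 16.39 kt → 24 h equivalent = 16.39 × 24/18 ≈ 21.85 kt.
22 kt < 30 kt ⇒ not rapid intensification.

22 kt, no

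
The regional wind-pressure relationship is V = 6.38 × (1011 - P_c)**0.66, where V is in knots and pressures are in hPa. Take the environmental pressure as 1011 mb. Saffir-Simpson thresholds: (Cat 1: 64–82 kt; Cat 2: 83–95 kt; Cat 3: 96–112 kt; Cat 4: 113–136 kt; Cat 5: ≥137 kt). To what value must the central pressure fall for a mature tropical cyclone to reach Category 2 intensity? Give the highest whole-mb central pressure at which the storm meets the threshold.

Category 2 begins at V = 83 kt.
Required ΔP = (83/6.38)^(1/0.66) = 13.009^1.515 ≈ 48.78 mb.
P_c ≤ 1011 − 48.78 = 962.22, so the highest integer P_c is 962 mb.

962 mb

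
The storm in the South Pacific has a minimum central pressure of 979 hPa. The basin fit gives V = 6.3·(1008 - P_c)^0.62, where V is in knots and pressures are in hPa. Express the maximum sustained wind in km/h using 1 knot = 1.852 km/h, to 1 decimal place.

ΔP = 1008 − 979 = 29 hPa.
V ≈ 6.3 × 29^0.62 = 6.3 × 8.067 ≈ 50.819 kt.
50.819 × 1.852 ≈ 94.12 km/h → 94.1 km/h.

94.1 km/h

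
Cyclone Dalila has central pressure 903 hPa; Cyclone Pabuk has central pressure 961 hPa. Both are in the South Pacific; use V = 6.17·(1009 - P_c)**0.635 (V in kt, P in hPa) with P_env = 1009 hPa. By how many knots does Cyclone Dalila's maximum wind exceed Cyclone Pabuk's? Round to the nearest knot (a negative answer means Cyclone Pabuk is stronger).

Cyclone Dalila: ΔP = 106; V ≈ 6.17 × 106^0.635 ≈ 119.22 kt.
Cyclone Pabuk: ΔP = 48; V ≈ 6.17 × 48^0.635 ≈ 72.09 kt.
Difference ≈ 119.22 − 72.09 = 47.13 → 47 kt.

47 kt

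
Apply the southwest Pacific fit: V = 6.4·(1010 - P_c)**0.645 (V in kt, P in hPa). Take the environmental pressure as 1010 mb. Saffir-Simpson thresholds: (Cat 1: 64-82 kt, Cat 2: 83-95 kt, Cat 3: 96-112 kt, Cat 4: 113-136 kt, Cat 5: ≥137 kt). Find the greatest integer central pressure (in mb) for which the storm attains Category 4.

Category 4 begins at V = 113 kt.
Required ΔP = (113/6.4)^(1/0.645) = 17.656^1.550 ≈ 85.74 mb.
P_c ≤ 1010 − 85.74 = 924.26, so the highest integer P_c is 924 mb.

924 mb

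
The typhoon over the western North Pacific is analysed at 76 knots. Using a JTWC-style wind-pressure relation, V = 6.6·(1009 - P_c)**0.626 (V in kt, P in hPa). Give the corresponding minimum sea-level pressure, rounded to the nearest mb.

959 mb

ΔP = (V / 6.6)^(1/0.626) = (76/6.6)^1.597.
76/6.6 = 11.515; 11.515^1.597 ≈ 49.58 mb.
P_c = 1009 − 49.58 = 959.42 ≈ 959 mb.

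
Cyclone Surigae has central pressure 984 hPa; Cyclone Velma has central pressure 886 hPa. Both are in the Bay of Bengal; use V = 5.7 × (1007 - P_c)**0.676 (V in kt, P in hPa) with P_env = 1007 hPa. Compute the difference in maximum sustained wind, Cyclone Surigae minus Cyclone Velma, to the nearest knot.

-98 kt

Cyclone Surigae: ΔP = 23; V ≈ 5.7 × 23^0.676 ≈ 47.47 kt.
Cyclone Velma: ΔP = 121; V ≈ 5.7 × 121^0.676 ≈ 145.83 kt.
Difference ≈ 47.47 − 145.83 = -98.36 → -98 kt.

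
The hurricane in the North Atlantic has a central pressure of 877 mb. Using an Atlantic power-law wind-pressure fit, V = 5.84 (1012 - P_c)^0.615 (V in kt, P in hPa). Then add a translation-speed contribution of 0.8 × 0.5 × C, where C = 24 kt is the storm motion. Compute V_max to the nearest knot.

129 kt

ΔP = 1012 − 877 = 135 mb.
135^0.615 ≈ 20.425.
V ≈ 5.84 × 20.425 ≈ 119.3 kt.
Translation term: 0.8 × 0.5 × 24 = 9.6 kt.
Corrected V ≈ 128.9 kt → 129 kt.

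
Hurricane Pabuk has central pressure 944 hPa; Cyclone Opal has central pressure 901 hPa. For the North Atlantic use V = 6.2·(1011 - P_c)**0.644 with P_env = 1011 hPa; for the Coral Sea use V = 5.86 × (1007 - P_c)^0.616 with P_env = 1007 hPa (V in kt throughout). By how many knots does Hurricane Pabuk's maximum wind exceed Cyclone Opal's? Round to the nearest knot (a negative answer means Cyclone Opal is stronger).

Hurricane Pabuk: ΔP = 67; V ≈ 6.2 × 67^0.644 ≈ 92.98 kt.
Cyclone Opal: ΔP = 106; V ≈ 5.86 × 106^0.616 ≈ 103.63 kt.
Difference ≈ 92.98 − 103.63 = -10.65 → -11 kt.

-11 kt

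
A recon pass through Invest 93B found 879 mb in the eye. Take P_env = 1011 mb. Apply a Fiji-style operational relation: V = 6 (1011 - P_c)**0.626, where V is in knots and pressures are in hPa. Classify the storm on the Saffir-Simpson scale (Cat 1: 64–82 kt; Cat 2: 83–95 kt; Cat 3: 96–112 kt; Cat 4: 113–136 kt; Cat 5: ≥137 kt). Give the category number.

4

ΔP = 1011 − 879 = 132 mb.
V ≈ 6 × 132^0.626 = 6 × 21.26 ≈ 128 kt.
128 kt falls in the Category 4 band.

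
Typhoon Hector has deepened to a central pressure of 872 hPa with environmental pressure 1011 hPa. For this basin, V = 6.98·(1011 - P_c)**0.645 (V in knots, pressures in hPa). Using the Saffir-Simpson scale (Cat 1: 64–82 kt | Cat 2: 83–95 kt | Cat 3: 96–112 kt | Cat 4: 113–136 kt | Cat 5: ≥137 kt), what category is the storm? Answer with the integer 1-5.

5

ΔP = 1011 − 872 = 139 hPa.
V ≈ 6.98 × 139^0.645 = 6.98 × 24.11 ≈ 168 kt.
168 kt falls in the Category 5 band.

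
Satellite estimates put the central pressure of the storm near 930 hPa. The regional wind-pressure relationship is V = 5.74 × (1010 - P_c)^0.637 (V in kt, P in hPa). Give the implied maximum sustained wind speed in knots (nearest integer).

ΔP = 1010 − 930 = 80 hPa.
80^0.637 ≈ 16.303.
V ≈ 5.74 × 16.303 ≈ 93.6 kt.

94 kt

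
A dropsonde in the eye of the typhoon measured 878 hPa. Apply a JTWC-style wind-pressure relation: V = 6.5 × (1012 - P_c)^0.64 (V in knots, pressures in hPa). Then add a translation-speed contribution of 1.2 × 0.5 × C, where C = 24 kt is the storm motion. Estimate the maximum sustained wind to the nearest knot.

164 kt

ΔP = 1012 − 878 = 134 hPa.
134^0.64 ≈ 22.980.
V ≈ 6.5 × 22.980 ≈ 149.4 kt.
Translation term: 1.2 × 0.5 × 24 = 14.4 kt.
Corrected V ≈ 163.8 kt → 164 kt.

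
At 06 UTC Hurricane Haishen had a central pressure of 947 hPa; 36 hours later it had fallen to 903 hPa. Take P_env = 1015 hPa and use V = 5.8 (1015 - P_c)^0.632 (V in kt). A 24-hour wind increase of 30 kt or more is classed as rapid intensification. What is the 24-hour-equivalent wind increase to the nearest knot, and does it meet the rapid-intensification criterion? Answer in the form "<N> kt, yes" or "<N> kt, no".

V₁: ΔP = 68, V ≈ 5.8 × 68^0.632 ≈ 83.48 kt.
V₂: ΔP = 112, V ≈ 5.8 × 112^0.632 ≈ 114.43 kt.
ΔV over 36 h = 30.95 kt → 24 h equivalent = 30.95 × 24/36 ≈ 20.63 kt.
21 kt < 30 kt ⇒ not rapid intensification.

21 kt, no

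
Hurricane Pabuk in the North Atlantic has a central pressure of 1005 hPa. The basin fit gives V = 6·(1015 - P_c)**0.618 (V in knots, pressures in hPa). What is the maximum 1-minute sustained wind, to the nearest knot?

ΔP = 1015 − 1005 = 10 hPa.
10^0.618 ≈ 4.150.
V ≈ 6 × 4.150 ≈ 24.9 kt.

25 kt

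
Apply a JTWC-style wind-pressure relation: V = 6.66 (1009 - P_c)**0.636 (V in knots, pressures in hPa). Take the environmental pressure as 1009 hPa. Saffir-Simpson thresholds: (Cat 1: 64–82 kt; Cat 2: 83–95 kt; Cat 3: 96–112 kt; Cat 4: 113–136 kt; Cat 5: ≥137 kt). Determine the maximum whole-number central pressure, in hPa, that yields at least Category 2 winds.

Category 2 begins at V = 83 kt.
Required ΔP = (83/6.66)^(1/0.636) = 12.462^1.572 ≈ 52.80 hPa.
P_c ≤ 1009 − 52.80 = 956.20, so the highest integer P_c is 956 hPa.

956 hPa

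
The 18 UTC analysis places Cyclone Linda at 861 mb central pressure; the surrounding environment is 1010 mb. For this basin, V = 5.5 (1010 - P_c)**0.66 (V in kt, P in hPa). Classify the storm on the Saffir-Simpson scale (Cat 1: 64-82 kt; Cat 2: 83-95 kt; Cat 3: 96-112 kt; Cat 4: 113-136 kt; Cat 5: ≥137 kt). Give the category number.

ΔP = 1010 − 861 = 149 mb.
V ≈ 5.5 × 149^0.66 = 5.5 × 27.18 ≈ 150 kt.
150 kt falls in the Category 5 band.

5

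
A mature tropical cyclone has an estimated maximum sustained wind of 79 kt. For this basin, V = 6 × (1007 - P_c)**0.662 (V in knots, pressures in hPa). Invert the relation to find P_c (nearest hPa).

ΔP = (V / 6)^(1/0.662) = (79/6)^1.511.
79/6 = 13.167; 13.167^1.511 ≈ 49.10 hPa.
P_c = 1007 − 49.10 = 957.90 ≈ 958 hPa.

958 hPa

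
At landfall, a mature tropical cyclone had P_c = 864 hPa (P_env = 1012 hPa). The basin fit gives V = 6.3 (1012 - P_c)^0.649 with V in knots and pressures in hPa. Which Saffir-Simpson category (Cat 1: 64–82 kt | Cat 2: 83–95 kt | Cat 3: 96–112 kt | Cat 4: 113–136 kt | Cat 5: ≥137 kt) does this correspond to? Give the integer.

5

ΔP = 1012 − 864 = 148 hPa.
V ≈ 6.3 × 148^0.649 = 6.3 × 25.62 ≈ 161 kt.
161 kt falls in the Category 5 band.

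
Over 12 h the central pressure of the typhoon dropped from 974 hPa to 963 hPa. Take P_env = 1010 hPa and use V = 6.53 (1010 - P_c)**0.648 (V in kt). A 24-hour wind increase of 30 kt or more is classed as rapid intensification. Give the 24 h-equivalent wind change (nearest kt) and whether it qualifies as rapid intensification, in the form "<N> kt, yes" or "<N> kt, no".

V₁: ΔP = 36, V ≈ 6.53 × 36^0.648 ≈ 66.59 kt.
V₂: ΔP = 47, V ≈ 6.53 × 47^0.648 ≈ 79.15 kt.
ΔV over 12 h = 12.56 kt → 24 h equivalent = 12.56 × 24/12 ≈ 25.12 kt.
25 kt < 30 kt ⇒ not rapid intensification.

25 kt, no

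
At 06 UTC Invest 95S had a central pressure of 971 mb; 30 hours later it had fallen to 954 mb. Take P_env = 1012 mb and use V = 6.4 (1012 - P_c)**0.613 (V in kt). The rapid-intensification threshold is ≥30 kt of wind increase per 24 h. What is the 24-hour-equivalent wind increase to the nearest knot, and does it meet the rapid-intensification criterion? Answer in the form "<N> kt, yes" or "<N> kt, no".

12 kt, no

V₁: ΔP = 41, V ≈ 6.4 × 41^0.613 ≈ 62.35 kt.
V₂: ΔP = 58, V ≈ 6.4 × 58^0.613 ≈ 77.12 kt.
ΔV over 30 h = 14.77 kt → 24 h equivalent = 14.77 × 24/30 ≈ 11.82 kt.
12 kt < 30 kt ⇒ not rapid intensification.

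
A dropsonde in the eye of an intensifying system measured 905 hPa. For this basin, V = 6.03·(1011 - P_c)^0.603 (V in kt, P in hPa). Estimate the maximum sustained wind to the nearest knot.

ΔP = 1011 − 905 = 106 hPa.
106^0.603 ≈ 16.644.
V ≈ 6.03 × 16.644 ≈ 100.4 kt.

100 kt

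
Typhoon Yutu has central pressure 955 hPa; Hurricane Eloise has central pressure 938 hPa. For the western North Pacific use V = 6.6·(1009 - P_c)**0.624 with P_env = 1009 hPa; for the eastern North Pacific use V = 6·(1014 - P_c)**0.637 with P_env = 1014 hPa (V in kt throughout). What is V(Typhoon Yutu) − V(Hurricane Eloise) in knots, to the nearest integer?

-15 kt

Typhoon Yutu: ΔP = 54; V ≈ 6.6 × 54^0.624 ≈ 79.53 kt.
Hurricane Eloise: ΔP = 76; V ≈ 6 × 76^0.637 ≈ 94.67 kt.
Difference ≈ 79.53 − 94.67 = -15.14 → -15 kt.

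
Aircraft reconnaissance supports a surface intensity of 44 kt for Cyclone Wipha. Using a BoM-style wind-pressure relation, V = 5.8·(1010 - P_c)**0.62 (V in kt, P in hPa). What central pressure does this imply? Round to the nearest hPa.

ΔP = (V / 5.8)^(1/0.62) = (44/5.8)^1.613.
44/5.8 = 7.586; 7.586^1.613 ≈ 26.27 hPa.
P_c = 1010 − 26.27 = 983.73 ≈ 984 hPa.

984 hPa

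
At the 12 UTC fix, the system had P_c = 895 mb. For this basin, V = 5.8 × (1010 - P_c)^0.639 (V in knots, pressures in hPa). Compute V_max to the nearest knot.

ΔP = 1010 − 895 = 115 mb.
115^0.639 ≈ 20.739.
V ≈ 5.8 × 20.739 ≈ 120.3 kt.

120 kt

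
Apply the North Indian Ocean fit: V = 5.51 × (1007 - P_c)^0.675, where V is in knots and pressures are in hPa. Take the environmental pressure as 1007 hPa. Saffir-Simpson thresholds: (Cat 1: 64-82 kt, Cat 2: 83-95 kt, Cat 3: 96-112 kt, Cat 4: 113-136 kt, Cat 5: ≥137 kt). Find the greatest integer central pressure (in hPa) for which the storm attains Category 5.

890 hPa

Category 5 begins at V = 137 kt.
Required ΔP = (137/5.51)^(1/0.675) = 24.864^1.481 ≈ 116.82 hPa.
P_c ≤ 1007 − 116.82 = 890.18, so the highest integer P_c is 890 hPa.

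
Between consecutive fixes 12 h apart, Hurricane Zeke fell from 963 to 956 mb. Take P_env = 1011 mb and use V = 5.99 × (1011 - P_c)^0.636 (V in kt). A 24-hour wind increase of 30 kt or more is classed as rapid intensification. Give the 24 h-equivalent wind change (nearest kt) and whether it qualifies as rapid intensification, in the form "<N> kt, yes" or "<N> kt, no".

13 kt, no

V₁: ΔP = 48, V ≈ 5.99 × 48^0.636 ≈ 70.26 kt.
V₂: ΔP = 55, V ≈ 5.99 × 55^0.636 ≈ 76.61 kt.
ΔV over 12 h = 6.35 kt → 24 h equivalent = 6.35 × 24/12 ≈ 12.70 kt.
13 kt < 30 kt ⇒ not rapid intensification.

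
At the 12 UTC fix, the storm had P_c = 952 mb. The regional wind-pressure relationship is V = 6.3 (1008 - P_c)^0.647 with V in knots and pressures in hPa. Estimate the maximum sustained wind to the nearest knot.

85 kt

ΔP = 1008 − 952 = 56 mb.
56^0.647 ≈ 13.523.
V ≈ 6.3 × 13.523 ≈ 85.2 kt.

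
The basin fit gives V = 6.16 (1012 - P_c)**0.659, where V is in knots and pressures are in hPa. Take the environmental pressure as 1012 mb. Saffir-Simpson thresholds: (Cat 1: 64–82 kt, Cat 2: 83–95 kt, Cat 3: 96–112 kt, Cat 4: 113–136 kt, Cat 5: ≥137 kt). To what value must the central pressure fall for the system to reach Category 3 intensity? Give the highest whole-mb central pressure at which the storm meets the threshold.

Category 3 begins at V = 96 kt.
Required ΔP = (96/6.16)^(1/0.659) = 15.584^1.517 ≈ 64.54 mb.
P_c ≤ 1012 − 64.54 = 947.46, so the highest integer P_c is 947 mb.

947 mb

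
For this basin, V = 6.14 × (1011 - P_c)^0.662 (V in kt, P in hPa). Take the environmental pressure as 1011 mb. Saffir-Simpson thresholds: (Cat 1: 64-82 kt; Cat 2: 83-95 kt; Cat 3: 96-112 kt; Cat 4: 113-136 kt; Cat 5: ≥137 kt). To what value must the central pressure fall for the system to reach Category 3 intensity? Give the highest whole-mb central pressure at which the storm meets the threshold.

947 mb

Category 3 begins at V = 96 kt.
Required ΔP = (96/6.14)^(1/0.662) = 15.635^1.511 ≈ 63.65 mb.
P_c ≤ 1011 − 63.65 = 947.35, so the highest integer P_c is 947 mb.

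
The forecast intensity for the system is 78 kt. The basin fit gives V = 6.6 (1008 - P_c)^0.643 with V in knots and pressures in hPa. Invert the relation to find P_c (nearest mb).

961 mb

ΔP = (V / 6.6)^(1/0.643) = (78/6.6)^1.555.
78/6.6 = 11.818; 11.818^1.555 ≈ 46.56 mb.
P_c = 1008 − 46.56 = 961.44 ≈ 961 mb.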